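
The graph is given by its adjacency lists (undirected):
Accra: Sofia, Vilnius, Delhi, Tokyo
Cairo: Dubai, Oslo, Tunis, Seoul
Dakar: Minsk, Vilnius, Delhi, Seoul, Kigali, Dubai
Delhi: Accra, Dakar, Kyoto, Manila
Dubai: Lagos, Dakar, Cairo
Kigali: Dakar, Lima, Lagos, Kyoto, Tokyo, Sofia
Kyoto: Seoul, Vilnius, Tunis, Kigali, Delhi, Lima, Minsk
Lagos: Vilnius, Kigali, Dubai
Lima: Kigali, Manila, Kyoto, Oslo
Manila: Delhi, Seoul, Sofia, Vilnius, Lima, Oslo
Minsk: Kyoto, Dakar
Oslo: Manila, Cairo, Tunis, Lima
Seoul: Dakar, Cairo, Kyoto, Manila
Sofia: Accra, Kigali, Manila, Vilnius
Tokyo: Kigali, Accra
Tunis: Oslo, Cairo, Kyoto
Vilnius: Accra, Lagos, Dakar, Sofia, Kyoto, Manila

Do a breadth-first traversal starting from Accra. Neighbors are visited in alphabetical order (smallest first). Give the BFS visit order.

Accra Delhi Sofia Tokyo Vilnius Dakar Kyoto Manila Kigali Lagos Dubai Minsk Seoul Lima Tunis Oslo Cairo

Visit Accra; enqueue Delhi, Sofia, Tokyo, Vilnius → queue [Delhi, Sofia, Tokyo, Vilnius]
Visit Delhi; enqueue Dakar, Kyoto, Manila → queue [Sofia, Tokyo, Vilnius, Dakar, Kyoto, Manila]
Visit Sofia; enqueue Kigali → queue [Tokyo, Vilnius, Dakar, Kyoto, Manila, Kigali]
Visit Tokyo → queue [Vilnius, Dakar, Kyoto, Manila, Kigali]
Visit Vilnius; enqueue Lagos → queue [Dakar, Kyoto, Manila, Kigali, Lagos]
Visit Dakar; enqueue Dubai, Minsk, Seoul → queue [Kyoto, Manila, Kigali, Lagos, Dubai, Minsk, Seoul]
Visit Kyoto; enqueue Lima, Tunis → queue [Manila, Kigali, Lagos, Dubai, Minsk, Seoul, Lima, Tunis]
Visit Manila; enqueue Oslo → queue [Kigali, Lagos, Dubai, Minsk, Seoul, Lima, Tunis, Oslo]
Visit Kigali → queue [Lagos, Dubai, Minsk, Seoul, Lima, Tunis, Oslo]
Visit Lagos → queue [Dubai, Minsk, Seoul, Lima, Tunis, Oslo]
Visit Dubai; enqueue Cairo → queue [Minsk, Seoul, Lima, Tunis, Oslo, Cairo]
Visit Minsk → queue [Seoul, Lima, Tunis, Oslo, Cairo]
Visit Seoul → queue [Lima, Tunis, Oslo, Cairo]
Visit Lima → queue [Tunis, Oslo, Cairo]
Visit Tunis → queue [Oslo, Cairo]
Visit Oslo → queue [Cairo]
Visit Cairo → queue []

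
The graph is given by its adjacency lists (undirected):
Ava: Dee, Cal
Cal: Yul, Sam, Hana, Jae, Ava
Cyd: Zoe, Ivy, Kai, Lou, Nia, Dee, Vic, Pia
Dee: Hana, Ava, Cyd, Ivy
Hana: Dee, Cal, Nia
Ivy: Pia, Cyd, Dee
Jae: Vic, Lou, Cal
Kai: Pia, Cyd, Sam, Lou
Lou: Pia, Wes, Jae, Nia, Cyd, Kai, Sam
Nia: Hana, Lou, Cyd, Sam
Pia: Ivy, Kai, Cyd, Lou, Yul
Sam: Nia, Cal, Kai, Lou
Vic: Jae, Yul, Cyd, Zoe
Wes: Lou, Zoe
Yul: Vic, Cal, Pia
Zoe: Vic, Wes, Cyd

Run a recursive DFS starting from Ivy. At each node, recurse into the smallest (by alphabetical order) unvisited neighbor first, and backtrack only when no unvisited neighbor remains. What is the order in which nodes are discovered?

Visit Ivy
Ivy → Cyd
Cyd → Dee
Dee → Ava
Ava → Cal
Cal → Hana
Hana → Nia
Nia → Lou
Lou → Jae
Jae → Vic
Vic → Yul
Yul → Pia
Pia → Kai
Kai → Sam
Vic → Zoe
Zoe → Wes

Ivy, Cyd, Dee, Ava, Cal, Hana, Nia, Lou, Jae, Vic, Yul, Pia, Kai, Sam, Zoe, Wes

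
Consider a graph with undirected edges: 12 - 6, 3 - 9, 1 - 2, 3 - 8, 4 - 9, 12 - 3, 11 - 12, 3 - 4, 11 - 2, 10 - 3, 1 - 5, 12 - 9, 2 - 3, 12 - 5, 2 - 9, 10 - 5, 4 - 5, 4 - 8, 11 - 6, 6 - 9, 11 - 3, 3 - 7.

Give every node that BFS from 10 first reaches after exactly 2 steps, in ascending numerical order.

1, 2, 4, 7, 8, 9, 11, 12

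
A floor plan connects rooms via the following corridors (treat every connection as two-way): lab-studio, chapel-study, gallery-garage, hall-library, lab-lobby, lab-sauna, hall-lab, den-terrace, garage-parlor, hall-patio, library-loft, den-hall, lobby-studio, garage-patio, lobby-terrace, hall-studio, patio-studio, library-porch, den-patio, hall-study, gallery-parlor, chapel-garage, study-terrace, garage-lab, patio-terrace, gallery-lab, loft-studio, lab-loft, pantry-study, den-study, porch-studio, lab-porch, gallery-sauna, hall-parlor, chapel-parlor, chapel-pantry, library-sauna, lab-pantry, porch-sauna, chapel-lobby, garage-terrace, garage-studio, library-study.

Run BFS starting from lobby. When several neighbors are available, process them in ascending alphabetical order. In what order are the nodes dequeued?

lobby -> chapel -> lab -> studio -> terrace -> garage -> pantry -> parlor -> study -> gallery -> hall -> loft -> porch -> sauna -> patio -> den -> library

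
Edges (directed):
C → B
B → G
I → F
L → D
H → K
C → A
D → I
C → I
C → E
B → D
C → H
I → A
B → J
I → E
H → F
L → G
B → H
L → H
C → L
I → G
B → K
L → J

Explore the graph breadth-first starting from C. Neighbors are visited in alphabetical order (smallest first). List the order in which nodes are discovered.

C -> A -> B -> E -> H -> I -> L -> D -> G -> J -> K -> F

Visit C; enqueue A, B, E, H, I, L → queue [A, B, E, H, I, L]
Visit A → queue [B, E, H, I, L]
Visit B; enqueue D, G, J, K → queue [E, H, I, L, D, G, J, K]
Visit E → queue [H, I, L, D, G, J, K]
Visit H; enqueue F → queue [I, L, D, G, J, K, F]
Visit I → queue [L, D, G, J, K, F]
Visit L → queue [D, G, J, K, F]
Visit D → queue [G, J, K, F]
Visit G → queue [J, K, F]
Visit J → queue [K, F]
Visit K → queue [F]
Visit F → queue []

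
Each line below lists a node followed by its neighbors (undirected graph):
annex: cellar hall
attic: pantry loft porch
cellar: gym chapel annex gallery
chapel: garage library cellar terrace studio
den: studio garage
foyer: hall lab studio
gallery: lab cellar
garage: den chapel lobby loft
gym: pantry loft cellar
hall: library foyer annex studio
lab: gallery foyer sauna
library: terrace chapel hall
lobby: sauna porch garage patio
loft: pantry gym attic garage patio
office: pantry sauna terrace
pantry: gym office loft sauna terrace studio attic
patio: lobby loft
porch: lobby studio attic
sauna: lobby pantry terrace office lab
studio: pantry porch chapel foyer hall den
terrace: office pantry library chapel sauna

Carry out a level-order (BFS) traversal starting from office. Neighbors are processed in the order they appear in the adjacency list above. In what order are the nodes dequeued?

Visit office; enqueue pantry, sauna, terrace → queue [pantry, sauna, terrace]
Visit pantry; enqueue gym, loft, studio, attic → queue [sauna, terrace, gym, loft, studio, attic]
Visit sauna; enqueue lobby, lab → queue [terrace, gym, loft, studio, attic, lobby, lab]
Visit terrace; enqueue library, chapel → queue [gym, loft, studio, attic, lobby, lab, library, chapel]
Visit gym; enqueue cellar → queue [loft, studio, attic, lobby, lab, library, chapel, cellar]
Visit loft; enqueue garage, patio → queue [studio, attic, lobby, lab, library, chapel, cellar, garage, patio]
Visit studio; enqueue porch, foyer, hall, den → queue [attic, lobby, lab, library, chapel, cellar, garage, patio, porch, foyer, hall, den]
Visit attic → queue [lobby, lab, library, chapel, cellar, garage, patio, porch, foyer, hall, den]
Visit lobby → queue [lab, library, chapel, cellar, garage, patio, porch, foyer, hall, den]
Visit lab; enqueue gallery → queue [library, chapel, cellar, garage, patio, porch, foyer, hall, den, gallery]
Visit library → queue [chapel, cellar, garage, patio, porch, foyer, hall, den, gallery]
Visit chapel → queue [cellar, garage, patio, porch, foyer, hall, den, gallery]
Visit cellar; enqueue annex → queue [garage, patio, porch, foyer, hall, den, gallery, annex]
Visit garage → queue [patio, porch, foyer, hall, den, gallery, annex]
Visit patio → queue [porch, foyer, hall, den, gallery, annex]
Visit porch → queue [foyer, hall, den, gallery, annex]
Visit foyer → queue [hall, den, gallery, annex]
Visit hall → queue [den, gallery, annex]
Visit den → queue [gallery, annex]
Visit gallery → queue [annex]
Visit annex → queue []

office, pantry, sauna, terrace, gym, loft, studio, attic, lobby, lab, library, chapel, cellar, garage, patio, porch, foyer, hall, den, gallery, annex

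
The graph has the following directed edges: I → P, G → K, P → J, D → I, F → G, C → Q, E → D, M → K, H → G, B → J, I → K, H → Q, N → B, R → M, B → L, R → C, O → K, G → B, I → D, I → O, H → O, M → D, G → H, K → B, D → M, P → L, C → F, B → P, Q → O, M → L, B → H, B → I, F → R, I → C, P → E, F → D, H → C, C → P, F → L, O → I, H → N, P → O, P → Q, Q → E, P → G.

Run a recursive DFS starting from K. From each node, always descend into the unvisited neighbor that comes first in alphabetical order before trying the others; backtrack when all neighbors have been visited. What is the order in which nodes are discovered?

Visit K
K → B
B → H
H → C
C → F
F → D
D → I
I → O
I → P
P → E
P → G
P → J
P → L
P → Q
D → M
F → R
H → N

K, B, H, C, F, D, I, O, P, E, G, J, L, Q, M, R, N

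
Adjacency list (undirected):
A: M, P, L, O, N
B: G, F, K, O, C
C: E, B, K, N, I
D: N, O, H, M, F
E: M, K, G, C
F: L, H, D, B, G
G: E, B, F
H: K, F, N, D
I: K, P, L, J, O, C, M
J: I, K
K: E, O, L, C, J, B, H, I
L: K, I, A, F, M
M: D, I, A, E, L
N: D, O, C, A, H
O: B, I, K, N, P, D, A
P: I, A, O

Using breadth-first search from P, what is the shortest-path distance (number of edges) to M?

2

Level 0: P
Level 1: A, I, O
Level 2: B, C, D, J, K, L, M, N
Level 3: E, F, G, H
M first appears at level 2.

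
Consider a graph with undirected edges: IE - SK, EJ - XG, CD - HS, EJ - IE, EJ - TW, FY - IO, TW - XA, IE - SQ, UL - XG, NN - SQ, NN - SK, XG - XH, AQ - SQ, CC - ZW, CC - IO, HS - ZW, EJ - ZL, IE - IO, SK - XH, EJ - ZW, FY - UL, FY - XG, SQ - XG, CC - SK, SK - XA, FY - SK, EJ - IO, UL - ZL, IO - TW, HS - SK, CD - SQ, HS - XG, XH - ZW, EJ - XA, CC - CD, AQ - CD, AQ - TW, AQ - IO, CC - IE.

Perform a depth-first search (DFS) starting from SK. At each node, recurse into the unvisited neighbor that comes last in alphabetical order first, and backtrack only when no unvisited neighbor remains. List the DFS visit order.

Visit SK
SK → XH
XH → ZW
ZW → HS
HS → XG
XG → UL
UL → ZL
ZL → EJ
EJ → XA
XA → TW
TW → IO
IO → IE
IE → SQ
SQ → NN
SQ → CD
CD → CC
CD → AQ
IO → FY

SK → XH → ZW → HS → XG → UL → ZL → EJ → XA → TW → IO → IE → SQ → NN → CD → CC → AQ → FY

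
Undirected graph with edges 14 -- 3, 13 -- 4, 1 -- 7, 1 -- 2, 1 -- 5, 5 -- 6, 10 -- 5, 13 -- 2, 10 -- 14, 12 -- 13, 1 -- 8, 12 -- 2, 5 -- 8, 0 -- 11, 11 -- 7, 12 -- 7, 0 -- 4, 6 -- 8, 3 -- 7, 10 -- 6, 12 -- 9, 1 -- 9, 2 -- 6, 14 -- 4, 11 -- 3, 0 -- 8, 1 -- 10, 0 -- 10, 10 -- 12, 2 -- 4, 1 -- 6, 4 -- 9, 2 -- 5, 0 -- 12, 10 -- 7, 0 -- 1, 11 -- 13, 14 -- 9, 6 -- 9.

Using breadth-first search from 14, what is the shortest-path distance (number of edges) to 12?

Level 0: 14
Level 1: 3, 4, 9, 10
Level 2: 0, 1, 2, 5, 6, 7, 11, 12, 13
Level 3: 8
12 first appears at level 2.

2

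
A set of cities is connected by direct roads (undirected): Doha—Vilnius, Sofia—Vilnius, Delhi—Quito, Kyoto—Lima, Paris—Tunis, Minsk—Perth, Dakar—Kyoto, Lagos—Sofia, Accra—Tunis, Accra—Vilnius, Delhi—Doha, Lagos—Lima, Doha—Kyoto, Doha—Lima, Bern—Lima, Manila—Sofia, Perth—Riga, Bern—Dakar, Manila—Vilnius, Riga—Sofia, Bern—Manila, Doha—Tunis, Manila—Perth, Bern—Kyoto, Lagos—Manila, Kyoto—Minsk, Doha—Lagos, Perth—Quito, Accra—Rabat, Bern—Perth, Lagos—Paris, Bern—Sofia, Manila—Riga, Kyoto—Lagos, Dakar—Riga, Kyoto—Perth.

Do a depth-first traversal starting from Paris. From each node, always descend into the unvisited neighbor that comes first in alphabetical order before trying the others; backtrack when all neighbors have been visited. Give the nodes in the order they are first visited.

Visit Paris
Paris → Lagos
Lagos → Doha
Doha → Delhi
Delhi → Quito
Quito → Perth
Perth → Bern
Bern → Dakar
Dakar → Kyoto
Kyoto → Lima
Kyoto → Minsk
Dakar → Riga
Riga → Manila
Manila → Sofia
Sofia → Vilnius
Vilnius → Accra
Accra → Rabat
Accra → Tunis

Paris Lagos Doha Delhi Quito Perth Bern Dakar Kyoto Lima Minsk Riga Manila Sofia Vilnius Accra Rabat Tunis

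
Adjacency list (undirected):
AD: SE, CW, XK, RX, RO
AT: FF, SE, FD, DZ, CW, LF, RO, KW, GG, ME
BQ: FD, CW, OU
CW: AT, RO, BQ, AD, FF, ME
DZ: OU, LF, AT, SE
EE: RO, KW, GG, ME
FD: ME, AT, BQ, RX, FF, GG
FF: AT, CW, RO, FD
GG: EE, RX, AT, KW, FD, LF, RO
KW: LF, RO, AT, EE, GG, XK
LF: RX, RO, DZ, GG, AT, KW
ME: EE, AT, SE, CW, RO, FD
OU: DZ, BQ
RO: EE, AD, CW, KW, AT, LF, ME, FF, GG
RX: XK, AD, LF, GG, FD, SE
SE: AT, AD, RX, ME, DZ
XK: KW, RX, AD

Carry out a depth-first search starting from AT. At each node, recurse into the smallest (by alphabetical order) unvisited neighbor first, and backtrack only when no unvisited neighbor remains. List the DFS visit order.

Visit AT
AT → CW
CW → AD
AD → RO
RO → EE
EE → GG
GG → FD
FD → BQ
BQ → OU
OU → DZ
DZ → LF
LF → KW
KW → XK
XK → RX
RX → SE
SE → ME
FD → FF

AT → CW → AD → RO → EE → GG → FD → BQ → OU → DZ → LF → KW → XK → RX → SE → ME → FF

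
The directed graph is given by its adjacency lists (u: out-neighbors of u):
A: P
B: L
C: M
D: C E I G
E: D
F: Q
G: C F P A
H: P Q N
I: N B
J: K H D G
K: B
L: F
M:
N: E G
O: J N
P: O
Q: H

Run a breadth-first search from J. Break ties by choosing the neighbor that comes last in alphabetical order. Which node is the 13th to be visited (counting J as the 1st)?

I

Visit J; enqueue K, H, G, D → queue [K, H, G, D]
Visit K; enqueue B → queue [H, G, D, B]
Visit H; enqueue Q, P, N → queue [G, D, B, Q, P, N]
Visit G; enqueue F, C, A → queue [D, B, Q, P, N, F, C, A]
Visit D; enqueue I, E → queue [B, Q, P, N, F, C, A, I, E]
Visit B; enqueue L → queue [Q, P, N, F, C, A, I, E, L]
Visit Q → queue [P, N, F, C, A, I, E, L]
Visit P; enqueue O → queue [N, F, C, A, I, E, L, O]
Visit N → queue [F, C, A, I, E, L, O]
Visit F → queue [C, A, I, E, L, O]
Visit C; enqueue M → queue [A, I, E, L, O, M]
Visit A → queue [I, E, L, O, M]
Visit I → queue [E, L, O, M]
Visit E → queue [L, O, M]
Visit L → queue [O, M]
Visit O → queue [M]
Visit M → queue []

Visit order: J, K, H, G, D, B, Q, P, N, F, C, A, I, E, L, O, M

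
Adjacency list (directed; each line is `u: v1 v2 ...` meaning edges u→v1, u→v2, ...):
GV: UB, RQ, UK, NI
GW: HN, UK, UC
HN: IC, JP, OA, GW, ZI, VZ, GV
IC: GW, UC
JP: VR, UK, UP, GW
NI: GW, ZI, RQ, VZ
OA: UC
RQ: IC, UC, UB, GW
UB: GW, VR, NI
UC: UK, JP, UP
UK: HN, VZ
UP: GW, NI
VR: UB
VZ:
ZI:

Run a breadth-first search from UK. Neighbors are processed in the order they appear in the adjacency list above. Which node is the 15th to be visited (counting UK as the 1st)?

Visit UK; enqueue HN, VZ → queue [HN, VZ]
Visit HN; enqueue IC, JP, OA, GW, ZI, GV → queue [VZ, IC, JP, OA, GW, ZI, GV]
Visit VZ → queue [IC, JP, OA, GW, ZI, GV]
Visit IC; enqueue UC → queue [JP, OA, GW, ZI, GV, UC]
Visit JP; enqueue VR, UP → queue [OA, GW, ZI, GV, UC, VR, UP]
Visit OA → queue [GW, ZI, GV, UC, VR, UP]
Visit GW → queue [ZI, GV, UC, VR, UP]
Visit ZI → queue [GV, UC, VR, UP]
Visit GV; enqueue UB, RQ, NI → queue [UC, VR, UP, UB, RQ, NI]
Visit UC → queue [VR, UP, UB, RQ, NI]
Visit VR → queue [UP, UB, RQ, NI]
Visit UP → queue [UB, RQ, NI]
Visit UB → queue [RQ, NI]
Visit RQ → queue [NI]
Visit NI → queue []

Visit order: UK, HN, VZ, IC, JP, OA, GW, ZI, GV, UC, VR, UP, UB, RQ, NI

NI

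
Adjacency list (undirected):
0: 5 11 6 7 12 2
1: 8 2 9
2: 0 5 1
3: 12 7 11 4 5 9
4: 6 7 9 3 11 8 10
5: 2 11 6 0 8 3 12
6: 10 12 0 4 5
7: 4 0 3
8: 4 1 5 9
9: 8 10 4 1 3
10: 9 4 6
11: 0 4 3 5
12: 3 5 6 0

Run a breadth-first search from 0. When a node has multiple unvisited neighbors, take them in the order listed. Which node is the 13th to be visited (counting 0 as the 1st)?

9

Visit 0; enqueue 5, 11, 6, 7, 12, 2 → queue [5, 11, 6, 7, 12, 2]
Visit 5; enqueue 8, 3 → queue [11, 6, 7, 12, 2, 8, 3]
Visit 11; enqueue 4 → queue [6, 7, 12, 2, 8, 3, 4]
Visit 6; enqueue 10 → queue [7, 12, 2, 8, 3, 4, 10]
Visit 7 → queue [12, 2, 8, 3, 4, 10]
Visit 12 → queue [2, 8, 3, 4, 10]
Visit 2; enqueue 1 → queue [8, 3, 4, 10, 1]
Visit 8; enqueue 9 → queue [3, 4, 10, 1, 9]
Visit 3 → queue [4, 10, 1, 9]
Visit 4 → queue [10, 1, 9]
Visit 10 → queue [1, 9]
Visit 1 → queue [9]
Visit 9 → queue []

Visit order: 0, 5, 11, 6, 7, 12, 2, 8, 3, 4, 10, 1, 9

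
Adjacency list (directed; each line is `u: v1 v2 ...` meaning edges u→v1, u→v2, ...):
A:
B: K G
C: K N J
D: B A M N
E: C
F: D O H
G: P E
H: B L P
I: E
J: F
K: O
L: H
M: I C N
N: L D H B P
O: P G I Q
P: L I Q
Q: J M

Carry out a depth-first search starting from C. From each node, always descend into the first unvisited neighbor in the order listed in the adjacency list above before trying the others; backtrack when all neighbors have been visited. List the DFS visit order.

Visit C
C → K
K → O
O → P
P → L
L → H
H → B
B → G
G → E
P → I
P → Q
Q → J
J → F
F → D
D → A
D → M
M → N

C K O P L H B G E I Q J F D A M N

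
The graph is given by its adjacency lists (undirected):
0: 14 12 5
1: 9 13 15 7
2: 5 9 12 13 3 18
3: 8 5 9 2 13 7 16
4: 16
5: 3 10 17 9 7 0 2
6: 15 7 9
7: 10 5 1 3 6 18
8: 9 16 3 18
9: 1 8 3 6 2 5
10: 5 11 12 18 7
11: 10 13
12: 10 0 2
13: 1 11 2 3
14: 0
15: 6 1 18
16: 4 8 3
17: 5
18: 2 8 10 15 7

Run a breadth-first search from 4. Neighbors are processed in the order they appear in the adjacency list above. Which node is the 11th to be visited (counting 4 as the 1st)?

1

Visit 4; enqueue 16 → queue [16]
Visit 16; enqueue 8, 3 → queue [8, 3]
Visit 8; enqueue 9, 18 → queue [3, 9, 18]
Visit 3; enqueue 5, 2, 13, 7 → queue [9, 18, 5, 2, 13, 7]
Visit 9; enqueue 1, 6 → queue [18, 5, 2, 13, 7, 1, 6]
Visit 18; enqueue 10, 15 → queue [5, 2, 13, 7, 1, 6, 10, 15]
Visit 5; enqueue 17, 0 → queue [2, 13, 7, 1, 6, 10, 15, 17, 0]
Visit 2; enqueue 12 → queue [13, 7, 1, 6, 10, 15, 17, 0, 12]
Visit 13; enqueue 11 → queue [7, 1, 6, 10, 15, 17, 0, 12, 11]
Visit 7 → queue [1, 6, 10, 15, 17, 0, 12, 11]
Visit 1 → queue [6, 10, 15, 17, 0, 12, 11]
Visit 6 → queue [10, 15, 17, 0, 12, 11]
Visit 10 → queue [15, 17, 0, 12, 11]
Visit 15 → queue [17, 0, 12, 11]
Visit 17 → queue [0, 12, 11]
Visit 0; enqueue 14 → queue [12, 11, 14]
Visit 12 → queue [11, 14]
Visit 11 → queue [14]
Visit 14 → queue []

Visit order: 4, 16, 8, 3, 9, 18, 5, 2, 13, 7, 1, 6, 10, 15, 17, 0, 12, 11, 14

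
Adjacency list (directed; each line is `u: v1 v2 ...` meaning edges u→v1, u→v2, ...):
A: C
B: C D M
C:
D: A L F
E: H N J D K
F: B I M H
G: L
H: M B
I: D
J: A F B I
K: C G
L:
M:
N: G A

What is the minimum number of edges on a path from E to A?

Level 0: E
Level 1: D, H, J, K, N
Level 2: A, B, C, F, G, I, L, M
A first appears at level 2.

2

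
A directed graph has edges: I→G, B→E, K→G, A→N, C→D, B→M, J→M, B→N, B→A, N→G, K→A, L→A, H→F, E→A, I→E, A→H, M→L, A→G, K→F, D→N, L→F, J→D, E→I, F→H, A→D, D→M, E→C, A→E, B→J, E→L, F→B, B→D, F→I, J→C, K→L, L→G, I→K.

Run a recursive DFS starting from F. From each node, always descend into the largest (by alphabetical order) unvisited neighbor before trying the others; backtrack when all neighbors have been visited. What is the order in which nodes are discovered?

Visit F
F → I
I → K
K → L
L → G
L → A
A → N
A → H
A → E
E → C
C → D
D → M
F → B
B → J

F I K L G A N H E C D M B J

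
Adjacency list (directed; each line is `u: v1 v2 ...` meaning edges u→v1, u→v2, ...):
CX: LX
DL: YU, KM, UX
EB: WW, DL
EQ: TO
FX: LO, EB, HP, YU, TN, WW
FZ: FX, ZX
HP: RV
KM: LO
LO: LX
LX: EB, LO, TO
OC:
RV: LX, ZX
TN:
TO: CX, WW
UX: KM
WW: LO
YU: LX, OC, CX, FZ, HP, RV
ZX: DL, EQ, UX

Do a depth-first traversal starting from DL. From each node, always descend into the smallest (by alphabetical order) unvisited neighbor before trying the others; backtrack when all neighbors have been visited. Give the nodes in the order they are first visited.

DL, KM, LO, LX, EB, WW, TO, CX, UX, YU, FZ, FX, HP, RV, ZX, EQ, TN, OC

Visit DL
DL → KM
KM → LO
LO → LX
LX → EB
EB → WW
LX → TO
TO → CX
DL → UX
DL → YU
YU → FZ
FZ → FX
FX → HP
HP → RV
RV → ZX
ZX → EQ
FX → TN
YU → OC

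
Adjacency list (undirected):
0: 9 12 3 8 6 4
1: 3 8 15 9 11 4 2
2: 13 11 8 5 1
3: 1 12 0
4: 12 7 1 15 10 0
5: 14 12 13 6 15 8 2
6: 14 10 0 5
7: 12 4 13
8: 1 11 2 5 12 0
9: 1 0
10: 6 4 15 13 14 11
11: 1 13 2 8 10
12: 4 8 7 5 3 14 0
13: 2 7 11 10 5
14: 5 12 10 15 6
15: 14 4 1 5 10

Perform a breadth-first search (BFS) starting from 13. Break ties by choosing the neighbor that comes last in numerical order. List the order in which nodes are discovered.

Visit 13; enqueue 11, 10, 7, 5, 2 → queue [11, 10, 7, 5, 2]
Visit 11; enqueue 8, 1 → queue [10, 7, 5, 2, 8, 1]
Visit 10; enqueue 15, 14, 6, 4 → queue [7, 5, 2, 8, 1, 15, 14, 6, 4]
Visit 7; enqueue 12 → queue [5, 2, 8, 1, 15, 14, 6, 4, 12]
Visit 5 → queue [2, 8, 1, 15, 14, 6, 4, 12]
Visit 2 → queue [8, 1, 15, 14, 6, 4, 12]
Visit 8; enqueue 0 → queue [1, 15, 14, 6, 4, 12, 0]
Visit 1; enqueue 9, 3 → queue [15, 14, 6, 4, 12, 0, 9, 3]
Visit 15 → queue [14, 6, 4, 12, 0, 9, 3]
Visit 14 → queue [6, 4, 12, 0, 9, 3]
Visit 6 → queue [4, 12, 0, 9, 3]
Visit 4 → queue [12, 0, 9, 3]
Visit 12 → queue [0, 9, 3]
Visit 0 → queue [9, 3]
Visit 9 → queue [3]
Visit 3 → queue []

13, 11, 10, 7, 5, 2, 8, 1, 15, 14, 6, 4, 12, 0, 9, 3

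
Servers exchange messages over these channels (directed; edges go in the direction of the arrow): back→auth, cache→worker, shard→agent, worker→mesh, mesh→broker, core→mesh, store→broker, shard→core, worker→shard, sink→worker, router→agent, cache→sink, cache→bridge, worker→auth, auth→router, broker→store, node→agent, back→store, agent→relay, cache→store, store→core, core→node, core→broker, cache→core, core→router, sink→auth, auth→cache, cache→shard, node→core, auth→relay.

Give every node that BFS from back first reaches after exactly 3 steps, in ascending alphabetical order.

agent, bridge, mesh, node, shard, sink, worker

Level 0: back
Level 1: auth, store
Level 2: broker, cache, core, relay, router
Level 3: agent, bridge, mesh, node, shard, sink, worker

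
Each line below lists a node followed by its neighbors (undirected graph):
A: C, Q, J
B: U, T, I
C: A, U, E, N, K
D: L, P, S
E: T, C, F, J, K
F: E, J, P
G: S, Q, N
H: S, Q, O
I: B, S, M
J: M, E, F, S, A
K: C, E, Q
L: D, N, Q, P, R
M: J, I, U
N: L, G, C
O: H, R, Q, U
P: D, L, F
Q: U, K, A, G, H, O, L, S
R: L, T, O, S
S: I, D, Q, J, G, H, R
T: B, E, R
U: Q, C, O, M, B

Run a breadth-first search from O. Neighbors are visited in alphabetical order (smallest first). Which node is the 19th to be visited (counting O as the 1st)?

Visit O; enqueue H, Q, R, U → queue [H, Q, R, U]
Visit H; enqueue S → queue [Q, R, U, S]
Visit Q; enqueue A, G, K, L → queue [R, U, S, A, G, K, L]
Visit R; enqueue T → queue [U, S, A, G, K, L, T]
Visit U; enqueue B, C, M → queue [S, A, G, K, L, T, B, C, M]
Visit S; enqueue D, I, J → queue [A, G, K, L, T, B, C, M, D, I, J]
Visit A → queue [G, K, L, T, B, C, M, D, I, J]
Visit G; enqueue N → queue [K, L, T, B, C, M, D, I, J, N]
Visit K; enqueue E → queue [L, T, B, C, M, D, I, J, N, E]
Visit L; enqueue P → queue [T, B, C, M, D, I, J, N, E, P]
Visit T → queue [B, C, M, D, I, J, N, E, P]
Visit B → queue [C, M, D, I, J, N, E, P]
Visit C → queue [M, D, I, J, N, E, P]
Visit M → queue [D, I, J, N, E, P]
Visit D → queue [I, J, N, E, P]
Visit I → queue [J, N, E, P]
Visit J; enqueue F → queue [N, E, P, F]
Visit N → queue [E, P, F]
Visit E → queue [P, F]
Visit P → queue [F]
Visit F → queue []

Visit order: O, H, Q, R, U, S, A, G, K, L, T, B, C, M, D, I, J, N, E, P, F

E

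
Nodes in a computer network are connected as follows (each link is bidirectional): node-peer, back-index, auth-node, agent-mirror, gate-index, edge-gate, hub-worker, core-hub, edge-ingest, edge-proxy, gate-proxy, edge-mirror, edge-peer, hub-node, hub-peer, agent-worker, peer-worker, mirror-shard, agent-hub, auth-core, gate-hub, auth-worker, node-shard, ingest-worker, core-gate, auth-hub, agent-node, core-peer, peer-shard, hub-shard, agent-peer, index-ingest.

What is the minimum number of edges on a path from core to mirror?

Level 0: core
Level 1: auth, gate, hub, peer
Level 2: agent, edge, index, node, proxy, shard, worker
Level 3: back, ingest, mirror
mirror first appears at level 3.

3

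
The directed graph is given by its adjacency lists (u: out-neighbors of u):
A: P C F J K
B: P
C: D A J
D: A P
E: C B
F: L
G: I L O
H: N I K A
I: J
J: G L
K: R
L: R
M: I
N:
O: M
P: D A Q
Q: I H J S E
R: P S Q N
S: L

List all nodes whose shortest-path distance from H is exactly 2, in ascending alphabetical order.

C, F, J, P, R

Level 0: H
Level 1: A, I, K, N
Level 2: C, F, J, P, R
Level 3: D, G, L, Q, S
Level 4: E, O
Level 5: B, M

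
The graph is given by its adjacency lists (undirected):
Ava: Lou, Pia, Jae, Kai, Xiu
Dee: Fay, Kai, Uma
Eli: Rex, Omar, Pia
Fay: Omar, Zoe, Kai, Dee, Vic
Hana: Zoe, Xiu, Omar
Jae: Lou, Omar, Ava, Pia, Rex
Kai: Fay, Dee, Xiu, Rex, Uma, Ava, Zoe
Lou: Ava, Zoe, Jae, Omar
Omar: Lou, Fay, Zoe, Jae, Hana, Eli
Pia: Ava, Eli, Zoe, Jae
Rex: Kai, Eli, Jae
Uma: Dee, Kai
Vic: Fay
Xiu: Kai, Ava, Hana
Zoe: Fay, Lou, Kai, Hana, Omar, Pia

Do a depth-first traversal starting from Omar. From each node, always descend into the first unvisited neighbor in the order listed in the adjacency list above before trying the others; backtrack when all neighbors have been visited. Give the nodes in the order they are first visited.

Visit Omar
Omar → Lou
Lou → Ava
Ava → Pia
Pia → Eli
Eli → Rex
Rex → Kai
Kai → Fay
Fay → Zoe
Zoe → Hana
Hana → Xiu
Fay → Dee
Dee → Uma
Fay → Vic
Rex → Jae

Omar, Lou, Ava, Pia, Eli, Rex, Kai, Fay, Zoe, Hana, Xiu, Dee, Uma, Vic, Jae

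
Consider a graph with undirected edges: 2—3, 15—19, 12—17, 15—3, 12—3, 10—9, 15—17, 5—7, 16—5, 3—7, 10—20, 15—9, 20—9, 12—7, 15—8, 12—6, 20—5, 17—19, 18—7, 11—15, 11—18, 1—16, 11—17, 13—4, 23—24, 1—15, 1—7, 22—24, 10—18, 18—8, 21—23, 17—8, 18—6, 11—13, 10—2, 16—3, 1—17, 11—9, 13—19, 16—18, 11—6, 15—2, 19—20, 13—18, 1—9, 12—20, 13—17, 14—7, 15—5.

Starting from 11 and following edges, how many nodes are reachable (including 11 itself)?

20

BFS from 11 visits: 11, 6, 9, 13, 15, 17, 18, 12, 1, 10, 20, 4, 19, 2, 3, 5, 8, 7, 16, 14
Reachable nodes: 20 of 24 total.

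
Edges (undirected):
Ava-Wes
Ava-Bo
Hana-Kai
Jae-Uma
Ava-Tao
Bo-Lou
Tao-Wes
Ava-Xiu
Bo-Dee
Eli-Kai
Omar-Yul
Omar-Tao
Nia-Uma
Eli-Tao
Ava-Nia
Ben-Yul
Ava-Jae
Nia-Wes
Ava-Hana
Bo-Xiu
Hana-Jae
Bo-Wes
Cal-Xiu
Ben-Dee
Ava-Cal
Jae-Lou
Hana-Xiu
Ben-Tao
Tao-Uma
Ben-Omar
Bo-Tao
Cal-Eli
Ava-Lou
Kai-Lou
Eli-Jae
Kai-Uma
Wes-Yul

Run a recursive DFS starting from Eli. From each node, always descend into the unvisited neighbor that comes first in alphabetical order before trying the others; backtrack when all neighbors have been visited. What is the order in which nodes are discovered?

Eli → Cal → Ava → Bo → Dee → Ben → Omar → Tao → Uma → Jae → Hana → Kai → Lou → Xiu → Nia → Wes → Yul

Visit Eli
Eli → Cal
Cal → Ava
Ava → Bo
Bo → Dee
Dee → Ben
Ben → Omar
Omar → Tao
Tao → Uma
Uma → Jae
Jae → Hana
Hana → Kai
Kai → Lou
Hana → Xiu
Uma → Nia
Nia → Wes
Wes → Yul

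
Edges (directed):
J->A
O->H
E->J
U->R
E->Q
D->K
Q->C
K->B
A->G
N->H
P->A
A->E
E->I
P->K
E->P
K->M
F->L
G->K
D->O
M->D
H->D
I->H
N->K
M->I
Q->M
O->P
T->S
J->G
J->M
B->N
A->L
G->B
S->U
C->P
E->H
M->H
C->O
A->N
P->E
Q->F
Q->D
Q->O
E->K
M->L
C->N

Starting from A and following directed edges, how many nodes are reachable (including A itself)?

BFS from A visits: A, E, G, L, N, H, I, J, K, P, Q, B, D, M, C, F, O
Reachable nodes: 17 of 21 total.

17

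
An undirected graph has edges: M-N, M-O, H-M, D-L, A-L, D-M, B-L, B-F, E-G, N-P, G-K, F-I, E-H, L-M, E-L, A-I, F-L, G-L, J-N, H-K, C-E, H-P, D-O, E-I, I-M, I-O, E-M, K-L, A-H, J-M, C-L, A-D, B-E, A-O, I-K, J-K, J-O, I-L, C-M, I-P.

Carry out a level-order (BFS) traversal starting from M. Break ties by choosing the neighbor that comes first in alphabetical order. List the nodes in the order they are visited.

M, C, D, E, H, I, J, L, N, O, A, B, G, K, P, F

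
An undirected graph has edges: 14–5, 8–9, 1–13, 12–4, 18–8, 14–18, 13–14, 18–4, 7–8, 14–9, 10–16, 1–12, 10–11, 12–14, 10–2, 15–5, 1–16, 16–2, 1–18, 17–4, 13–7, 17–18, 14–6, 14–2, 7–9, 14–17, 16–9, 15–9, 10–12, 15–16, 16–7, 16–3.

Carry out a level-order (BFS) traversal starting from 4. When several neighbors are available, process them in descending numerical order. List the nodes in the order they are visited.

Visit 4; enqueue 18, 17, 12 → queue [18, 17, 12]
Visit 18; enqueue 14, 8, 1 → queue [17, 12, 14, 8, 1]
Visit 17 → queue [12, 14, 8, 1]
Visit 12; enqueue 10 → queue [14, 8, 1, 10]
Visit 14; enqueue 13, 9, 6, 5, 2 → queue [8, 1, 10, 13, 9, 6, 5, 2]
Visit 8; enqueue 7 → queue [1, 10, 13, 9, 6, 5, 2, 7]
Visit 1; enqueue 16 → queue [10, 13, 9, 6, 5, 2, 7, 16]
Visit 10; enqueue 11 → queue [13, 9, 6, 5, 2, 7, 16, 11]
Visit 13 → queue [9, 6, 5, 2, 7, 16, 11]
Visit 9; enqueue 15 → queue [6, 5, 2, 7, 16, 11, 15]
Visit 6 → queue [5, 2, 7, 16, 11, 15]
Visit 5 → queue [2, 7, 16, 11, 15]
Visit 2 → queue [7, 16, 11, 15]
Visit 7 → queue [16, 11, 15]
Visit 16; enqueue 3 → queue [11, 15, 3]
Visit 11 → queue [15, 3]
Visit 15 → queue [3]
Visit 3 → queue []

4 18 17 12 14 8 1 10 13 9 6 5 2 7 16 11 15 3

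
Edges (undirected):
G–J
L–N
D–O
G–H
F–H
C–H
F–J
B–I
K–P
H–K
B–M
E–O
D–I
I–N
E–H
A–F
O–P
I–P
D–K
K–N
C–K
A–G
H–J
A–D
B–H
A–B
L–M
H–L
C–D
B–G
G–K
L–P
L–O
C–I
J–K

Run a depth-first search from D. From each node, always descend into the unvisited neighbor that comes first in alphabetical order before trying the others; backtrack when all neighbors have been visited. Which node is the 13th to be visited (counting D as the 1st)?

L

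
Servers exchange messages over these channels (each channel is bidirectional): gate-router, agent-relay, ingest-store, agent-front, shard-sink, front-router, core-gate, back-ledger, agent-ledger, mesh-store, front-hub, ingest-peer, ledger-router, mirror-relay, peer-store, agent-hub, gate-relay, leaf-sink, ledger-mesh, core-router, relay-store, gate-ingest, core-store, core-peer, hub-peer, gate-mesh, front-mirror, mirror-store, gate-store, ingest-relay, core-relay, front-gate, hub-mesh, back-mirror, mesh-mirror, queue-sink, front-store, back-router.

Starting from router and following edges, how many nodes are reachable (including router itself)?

14

BFS from router visits: router, back, core, front, gate, ledger, mirror, peer, relay, store, agent, hub, ingest, mesh
Reachable nodes: 14 of 18 total.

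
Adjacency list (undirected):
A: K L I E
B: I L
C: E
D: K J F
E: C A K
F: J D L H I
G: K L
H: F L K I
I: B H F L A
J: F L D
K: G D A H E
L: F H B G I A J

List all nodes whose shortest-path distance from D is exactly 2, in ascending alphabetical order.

Level 0: D
Level 1: F, J, K
Level 2: A, E, G, H, I, L
Level 3: B, C

A, E, G, H, I, L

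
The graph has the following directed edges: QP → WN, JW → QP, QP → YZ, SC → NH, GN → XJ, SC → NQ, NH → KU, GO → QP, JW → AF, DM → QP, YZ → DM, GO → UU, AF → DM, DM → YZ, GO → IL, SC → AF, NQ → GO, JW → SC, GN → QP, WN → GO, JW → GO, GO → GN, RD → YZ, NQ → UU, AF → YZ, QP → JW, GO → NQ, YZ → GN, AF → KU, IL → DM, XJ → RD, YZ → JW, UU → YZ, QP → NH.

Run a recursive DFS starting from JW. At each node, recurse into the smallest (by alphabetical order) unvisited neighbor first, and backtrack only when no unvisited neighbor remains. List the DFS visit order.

Visit JW
JW → AF
AF → DM
DM → QP
QP → NH
NH → KU
QP → WN
WN → GO
GO → GN
GN → XJ
XJ → RD
RD → YZ
GO → IL
GO → NQ
NQ → UU
JW → SC

JW, AF, DM, QP, NH, KU, WN, GO, GN, XJ, RD, YZ, IL, NQ, UU, SC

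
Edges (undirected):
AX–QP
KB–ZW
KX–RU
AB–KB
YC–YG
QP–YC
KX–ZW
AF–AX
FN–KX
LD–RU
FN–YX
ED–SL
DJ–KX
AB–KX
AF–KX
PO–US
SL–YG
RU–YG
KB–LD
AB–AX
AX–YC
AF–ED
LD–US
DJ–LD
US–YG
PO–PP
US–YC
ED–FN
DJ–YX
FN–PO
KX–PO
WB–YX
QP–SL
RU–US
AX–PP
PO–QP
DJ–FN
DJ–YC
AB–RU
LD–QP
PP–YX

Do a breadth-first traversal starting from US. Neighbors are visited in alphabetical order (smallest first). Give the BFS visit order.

US, LD, PO, RU, YC, YG, DJ, KB, QP, FN, KX, PP, AB, AX, SL, YX, ZW, ED, AF, WB

Visit US; enqueue LD, PO, RU, YC, YG → queue [LD, PO, RU, YC, YG]
Visit LD; enqueue DJ, KB, QP → queue [PO, RU, YC, YG, DJ, KB, QP]
Visit PO; enqueue FN, KX, PP → queue [RU, YC, YG, DJ, KB, QP, FN, KX, PP]
Visit RU; enqueue AB → queue [YC, YG, DJ, KB, QP, FN, KX, PP, AB]
Visit YC; enqueue AX → queue [YG, DJ, KB, QP, FN, KX, PP, AB, AX]
Visit YG; enqueue SL → queue [DJ, KB, QP, FN, KX, PP, AB, AX, SL]
Visit DJ; enqueue YX → queue [KB, QP, FN, KX, PP, AB, AX, SL, YX]
Visit KB; enqueue ZW → queue [QP, FN, KX, PP, AB, AX, SL, YX, ZW]
Visit QP → queue [FN, KX, PP, AB, AX, SL, YX, ZW]
Visit FN; enqueue ED → queue [KX, PP, AB, AX, SL, YX, ZW, ED]
Visit KX; enqueue AF → queue [PP, AB, AX, SL, YX, ZW, ED, AF]
Visit PP → queue [AB, AX, SL, YX, ZW, ED, AF]
Visit AB → queue [AX, SL, YX, ZW, ED, AF]
Visit AX → queue [SL, YX, ZW, ED, AF]
Visit SL → queue [YX, ZW, ED, AF]
Visit YX; enqueue WB → queue [ZW, ED, AF, WB]
Visit ZW → queue [ED, AF, WB]
Visit ED → queue [AF, WB]
Visit AF → queue [WB]
Visit WB → queue []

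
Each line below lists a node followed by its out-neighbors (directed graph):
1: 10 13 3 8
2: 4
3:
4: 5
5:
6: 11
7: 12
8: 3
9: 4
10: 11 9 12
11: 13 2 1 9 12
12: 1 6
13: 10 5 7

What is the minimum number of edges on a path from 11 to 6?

Level 0: 11
Level 1: 1, 2, 9, 12, 13
Level 2: 3, 4, 5, 6, 7, 8, 10
6 first appears at level 2.

2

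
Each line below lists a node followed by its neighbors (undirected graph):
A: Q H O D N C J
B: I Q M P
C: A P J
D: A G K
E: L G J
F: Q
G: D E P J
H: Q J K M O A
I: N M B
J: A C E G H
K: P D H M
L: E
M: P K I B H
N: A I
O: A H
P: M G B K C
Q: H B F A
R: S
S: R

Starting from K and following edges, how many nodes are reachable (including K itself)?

17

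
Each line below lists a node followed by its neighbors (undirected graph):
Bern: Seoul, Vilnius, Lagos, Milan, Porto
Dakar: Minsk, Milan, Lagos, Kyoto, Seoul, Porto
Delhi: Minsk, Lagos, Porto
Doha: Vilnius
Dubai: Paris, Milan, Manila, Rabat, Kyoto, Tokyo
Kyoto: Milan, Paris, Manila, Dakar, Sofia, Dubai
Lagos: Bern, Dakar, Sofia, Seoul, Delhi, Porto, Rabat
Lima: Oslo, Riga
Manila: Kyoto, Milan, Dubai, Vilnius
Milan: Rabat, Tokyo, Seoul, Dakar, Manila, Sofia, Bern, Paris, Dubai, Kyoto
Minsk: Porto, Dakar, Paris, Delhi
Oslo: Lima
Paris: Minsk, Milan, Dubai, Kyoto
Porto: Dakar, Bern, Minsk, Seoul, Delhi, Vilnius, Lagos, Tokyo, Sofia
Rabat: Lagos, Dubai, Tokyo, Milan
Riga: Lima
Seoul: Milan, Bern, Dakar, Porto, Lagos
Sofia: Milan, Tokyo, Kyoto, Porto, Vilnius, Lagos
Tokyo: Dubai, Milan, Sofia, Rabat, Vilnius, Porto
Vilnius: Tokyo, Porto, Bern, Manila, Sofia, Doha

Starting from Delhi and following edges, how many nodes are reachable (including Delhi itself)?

BFS from Delhi visits: Delhi, Porto, Minsk, Lagos, Vilnius, Tokyo, Sofia, Seoul, Dakar, Bern, Paris, Rabat, Manila, Doha, Milan, Dubai, Kyoto
Reachable nodes: 17 of 20 total.

17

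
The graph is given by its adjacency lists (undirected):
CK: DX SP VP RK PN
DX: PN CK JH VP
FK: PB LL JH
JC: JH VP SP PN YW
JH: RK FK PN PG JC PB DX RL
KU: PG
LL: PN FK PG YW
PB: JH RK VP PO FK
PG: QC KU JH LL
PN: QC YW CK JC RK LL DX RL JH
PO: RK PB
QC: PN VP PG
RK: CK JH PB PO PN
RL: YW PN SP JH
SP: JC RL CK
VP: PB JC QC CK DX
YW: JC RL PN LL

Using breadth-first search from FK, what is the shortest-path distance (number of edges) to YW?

2

Level 0: FK
Level 1: JH, LL, PB
Level 2: DX, JC, PG, PN, PO, RK, RL, VP, YW
Level 3: CK, KU, QC, SP
YW first appears at level 2.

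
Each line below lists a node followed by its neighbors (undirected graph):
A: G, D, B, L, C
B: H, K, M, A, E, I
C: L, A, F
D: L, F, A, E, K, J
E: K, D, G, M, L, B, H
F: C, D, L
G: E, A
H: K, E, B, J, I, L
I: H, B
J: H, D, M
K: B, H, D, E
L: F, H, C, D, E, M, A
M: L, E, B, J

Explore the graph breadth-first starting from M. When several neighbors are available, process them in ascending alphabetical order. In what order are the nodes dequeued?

Visit M; enqueue B, E, J, L → queue [B, E, J, L]
Visit B; enqueue A, H, I, K → queue [E, J, L, A, H, I, K]
Visit E; enqueue D, G → queue [J, L, A, H, I, K, D, G]
Visit J → queue [L, A, H, I, K, D, G]
Visit L; enqueue C, F → queue [A, H, I, K, D, G, C, F]
Visit A → queue [H, I, K, D, G, C, F]
Visit H → queue [I, K, D, G, C, F]
Visit I → queue [K, D, G, C, F]
Visit K → queue [D, G, C, F]
Visit D → queue [G, C, F]
Visit G → queue [C, F]
Visit C → queue [F]
Visit F → queue []

M, B, E, J, L, A, H, I, K, D, G, C, F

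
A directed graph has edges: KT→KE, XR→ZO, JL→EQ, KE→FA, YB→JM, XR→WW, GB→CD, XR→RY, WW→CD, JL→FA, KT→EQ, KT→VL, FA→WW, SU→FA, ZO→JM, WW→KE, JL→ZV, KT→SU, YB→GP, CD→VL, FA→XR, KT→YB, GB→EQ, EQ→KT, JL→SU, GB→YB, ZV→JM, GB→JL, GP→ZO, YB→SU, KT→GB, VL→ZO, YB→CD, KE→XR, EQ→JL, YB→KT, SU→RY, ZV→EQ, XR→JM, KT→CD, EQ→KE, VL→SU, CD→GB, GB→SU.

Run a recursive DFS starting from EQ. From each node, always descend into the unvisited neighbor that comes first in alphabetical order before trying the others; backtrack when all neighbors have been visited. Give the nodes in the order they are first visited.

Visit EQ
EQ → JL
JL → FA
FA → WW
WW → CD
CD → GB
GB → SU
SU → RY
GB → YB
YB → GP
GP → ZO
ZO → JM
YB → KT
KT → KE
KE → XR
KT → VL
JL → ZV

EQ JL FA WW CD GB SU RY YB GP ZO JM KT KE XR VL ZV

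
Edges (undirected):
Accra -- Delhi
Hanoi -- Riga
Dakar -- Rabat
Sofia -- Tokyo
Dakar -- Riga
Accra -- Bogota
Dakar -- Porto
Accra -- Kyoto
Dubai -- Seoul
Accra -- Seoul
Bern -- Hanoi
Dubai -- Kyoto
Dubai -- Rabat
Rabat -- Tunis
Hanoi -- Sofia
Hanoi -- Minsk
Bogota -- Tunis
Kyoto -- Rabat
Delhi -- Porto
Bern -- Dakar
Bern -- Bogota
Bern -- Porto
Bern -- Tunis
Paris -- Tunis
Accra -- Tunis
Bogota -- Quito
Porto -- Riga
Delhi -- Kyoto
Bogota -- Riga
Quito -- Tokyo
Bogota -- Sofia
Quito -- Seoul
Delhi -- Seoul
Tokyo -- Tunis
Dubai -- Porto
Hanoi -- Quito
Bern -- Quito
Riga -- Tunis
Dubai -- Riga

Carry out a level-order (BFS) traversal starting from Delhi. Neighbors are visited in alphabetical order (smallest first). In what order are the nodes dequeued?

Visit Delhi; enqueue Accra, Kyoto, Porto, Seoul → queue [Accra, Kyoto, Porto, Seoul]
Visit Accra; enqueue Bogota, Tunis → queue [Kyoto, Porto, Seoul, Bogota, Tunis]
Visit Kyoto; enqueue Dubai, Rabat → queue [Porto, Seoul, Bogota, Tunis, Dubai, Rabat]
Visit Porto; enqueue Bern, Dakar, Riga → queue [Seoul, Bogota, Tunis, Dubai, Rabat, Bern, Dakar, Riga]
Visit Seoul; enqueue Quito → queue [Bogota, Tunis, Dubai, Rabat, Bern, Dakar, Riga, Quito]
Visit Bogota; enqueue Sofia → queue [Tunis, Dubai, Rabat, Bern, Dakar, Riga, Quito, Sofia]
Visit Tunis; enqueue Paris, Tokyo → queue [Dubai, Rabat, Bern, Dakar, Riga, Quito, Sofia, Paris, Tokyo]
Visit Dubai → queue [Rabat, Bern, Dakar, Riga, Quito, Sofia, Paris, Tokyo]
Visit Rabat → queue [Bern, Dakar, Riga, Quito, Sofia, Paris, Tokyo]
Visit Bern; enqueue Hanoi → queue [Dakar, Riga, Quito, Sofia, Paris, Tokyo, Hanoi]
Visit Dakar → queue [Riga, Quito, Sofia, Paris, Tokyo, Hanoi]
Visit Riga → queue [Quito, Sofia, Paris, Tokyo, Hanoi]
Visit Quito → queue [Sofia, Paris, Tokyo, Hanoi]
Visit Sofia → queue [Paris, Tokyo, Hanoi]
Visit Paris → queue [Tokyo, Hanoi]
Visit Tokyo → queue [Hanoi]
Visit Hanoi; enqueue Minsk → queue [Minsk]
Visit Minsk → queue []

Delhi → Accra → Kyoto → Porto → Seoul → Bogota → Tunis → Dubai → Rabat → Bern → Dakar → Riga → Quito → Sofia → Paris → Tokyo → Hanoi → Minsk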